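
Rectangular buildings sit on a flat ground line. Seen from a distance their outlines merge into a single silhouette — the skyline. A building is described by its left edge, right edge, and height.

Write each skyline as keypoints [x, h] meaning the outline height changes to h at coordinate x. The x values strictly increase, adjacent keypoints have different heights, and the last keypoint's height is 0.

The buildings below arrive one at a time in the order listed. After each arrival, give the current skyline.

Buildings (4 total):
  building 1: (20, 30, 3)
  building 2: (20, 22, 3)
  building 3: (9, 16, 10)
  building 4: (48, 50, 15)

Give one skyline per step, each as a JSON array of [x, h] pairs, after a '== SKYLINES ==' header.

== SKYLINES ==
[[20,3],[30,0]]
[[20,3],[30,0]]
[[9,10],[16,0],[20,3],[30,0]]
[[9,10],[16,0],[20,3],[30,0],[48,15],[50,0]]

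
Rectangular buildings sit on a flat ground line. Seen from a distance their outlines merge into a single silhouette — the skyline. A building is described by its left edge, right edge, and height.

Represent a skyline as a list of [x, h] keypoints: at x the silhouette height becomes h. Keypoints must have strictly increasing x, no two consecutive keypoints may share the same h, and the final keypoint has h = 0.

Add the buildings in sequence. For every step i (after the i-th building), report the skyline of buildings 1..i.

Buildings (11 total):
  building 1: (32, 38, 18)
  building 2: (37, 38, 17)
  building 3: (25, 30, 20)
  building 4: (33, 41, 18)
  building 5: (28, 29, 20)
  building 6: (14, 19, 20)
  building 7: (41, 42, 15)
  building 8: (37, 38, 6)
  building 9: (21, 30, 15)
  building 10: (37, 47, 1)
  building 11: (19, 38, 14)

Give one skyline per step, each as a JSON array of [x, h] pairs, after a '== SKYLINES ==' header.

== SKYLINES ==
[[32,18],[38,0]]
[[32,18],[38,0]]
[[25,20],[30,0],[32,18],[38,0]]
[[25,20],[30,0],[32,18],[41,0]]
[[25,20],[30,0],[32,18],[41,0]]
[[14,20],[19,0],[25,20],[30,0],[32,18],[41,0]]
[[14,20],[19,0],[25,20],[30,0],[32,18],[41,15],[42,0]]
[[14,20],[19,0],[25,20],[30,0],[32,18],[41,15],[42,0]]
[[14,20],[19,0],[21,15],[25,20],[30,0],[32,18],[41,15],[42,0]]
[[14,20],[19,0],[21,15],[25,20],[30,0],[32,18],[41,15],[42,1],[47,0]]
[[14,20],[19,14],[21,15],[25,20],[30,14],[32,18],[41,15],[42,1],[47,0]]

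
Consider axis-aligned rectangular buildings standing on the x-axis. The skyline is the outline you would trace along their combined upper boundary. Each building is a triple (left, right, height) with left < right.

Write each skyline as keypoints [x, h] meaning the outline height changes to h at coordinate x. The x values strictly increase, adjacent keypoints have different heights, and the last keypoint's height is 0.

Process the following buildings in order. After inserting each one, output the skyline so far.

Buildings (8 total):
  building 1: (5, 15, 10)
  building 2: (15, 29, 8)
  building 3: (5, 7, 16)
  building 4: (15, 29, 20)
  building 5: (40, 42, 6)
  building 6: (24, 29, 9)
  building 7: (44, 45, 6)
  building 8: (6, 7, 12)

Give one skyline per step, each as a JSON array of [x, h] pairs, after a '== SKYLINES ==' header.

== SKYLINES ==
[[5,10],[15,0]]
[[5,10],[15,8],[29,0]]
[[5,16],[7,10],[15,8],[29,0]]
[[5,16],[7,10],[15,20],[29,0]]
[[5,16],[7,10],[15,20],[29,0],[40,6],[42,0]]
[[5,16],[7,10],[15,20],[29,0],[40,6],[42,0]]
[[5,16],[7,10],[15,20],[29,0],[40,6],[42,0],[44,6],[45,0]]
[[5,16],[7,10],[15,20],[29,0],[40,6],[42,0],[44,6],[45,0]]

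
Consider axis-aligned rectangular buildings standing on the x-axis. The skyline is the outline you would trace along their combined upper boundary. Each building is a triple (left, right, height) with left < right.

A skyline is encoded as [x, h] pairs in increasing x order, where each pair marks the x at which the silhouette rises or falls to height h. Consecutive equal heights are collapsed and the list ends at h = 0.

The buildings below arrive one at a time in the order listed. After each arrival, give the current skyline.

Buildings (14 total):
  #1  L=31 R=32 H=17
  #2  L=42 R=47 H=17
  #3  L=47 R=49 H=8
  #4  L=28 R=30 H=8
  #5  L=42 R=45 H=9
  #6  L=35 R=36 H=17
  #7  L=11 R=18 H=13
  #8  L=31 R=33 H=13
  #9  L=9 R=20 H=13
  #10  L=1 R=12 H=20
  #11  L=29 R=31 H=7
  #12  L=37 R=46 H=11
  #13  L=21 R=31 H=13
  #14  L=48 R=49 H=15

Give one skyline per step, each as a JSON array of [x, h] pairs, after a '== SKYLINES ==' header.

== SKYLINES ==
[[31,17],[32,0]]
[[31,17],[32,0],[42,17],[47,0]]
[[31,17],[32,0],[42,17],[47,8],[49,0]]
[[28,8],[30,0],[31,17],[32,0],[42,17],[47,8],[49,0]]
[[28,8],[30,0],[31,17],[32,0],[42,17],[47,8],[49,0]]
[[28,8],[30,0],[31,17],[32,0],[35,17],[36,0],[42,17],[47,8],[49,0]]
[[11,13],[18,0],[28,8],[30,0],[31,17],[32,0],[35,17],[36,0],[42,17],[47,8],[49,0]]
[[11,13],[18,0],[28,8],[30,0],[31,17],[32,13],[33,0],[35,17],[36,0],[42,17],[47,8],[49,0]]
[[9,13],[20,0],[28,8],[30,0],[31,17],[32,13],[33,0],[35,17],[36,0],[42,17],[47,8],[49,0]]
[[1,20],[12,13],[20,0],[28,8],[30,0],[31,17],[32,13],[33,0],[35,17],[36,0],[42,17],[47,8],[49,0]]
[[1,20],[12,13],[20,0],[28,8],[30,7],[31,17],[32,13],[33,0],[35,17],[36,0],[42,17],[47,8],[49,0]]
[[1,20],[12,13],[20,0],[28,8],[30,7],[31,17],[32,13],[33,0],[35,17],[36,0],[37,11],[42,17],[47,8],[49,0]]
[[1,20],[12,13],[20,0],[21,13],[31,17],[32,13],[33,0],[35,17],[36,0],[37,11],[42,17],[47,8],[49,0]]
[[1,20],[12,13],[20,0],[21,13],[31,17],[32,13],[33,0],[35,17],[36,0],[37,11],[42,17],[47,8],[48,15],[49,0]]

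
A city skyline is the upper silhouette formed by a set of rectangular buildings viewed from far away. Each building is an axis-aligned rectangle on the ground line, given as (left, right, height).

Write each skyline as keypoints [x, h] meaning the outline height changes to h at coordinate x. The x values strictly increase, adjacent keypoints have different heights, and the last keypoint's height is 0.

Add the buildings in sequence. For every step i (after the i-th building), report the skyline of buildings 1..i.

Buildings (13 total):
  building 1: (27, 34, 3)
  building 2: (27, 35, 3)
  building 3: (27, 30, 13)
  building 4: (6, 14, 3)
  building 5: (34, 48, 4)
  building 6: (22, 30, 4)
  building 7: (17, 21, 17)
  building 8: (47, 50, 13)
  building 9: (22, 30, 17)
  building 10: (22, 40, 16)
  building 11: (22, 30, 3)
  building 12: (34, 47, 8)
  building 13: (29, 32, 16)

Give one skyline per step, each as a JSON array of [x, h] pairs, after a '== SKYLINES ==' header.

== SKYLINES ==
[[27,3],[34,0]]
[[27,3],[35,0]]
[[27,13],[30,3],[35,0]]
[[6,3],[14,0],[27,13],[30,3],[35,0]]
[[6,3],[14,0],[27,13],[30,3],[34,4],[48,0]]
[[6,3],[14,0],[22,4],[27,13],[30,3],[34,4],[48,0]]
[[6,3],[14,0],[17,17],[21,0],[22,4],[27,13],[30,3],[34,4],[48,0]]
[[6,3],[14,0],[17,17],[21,0],[22,4],[27,13],[30,3],[34,4],[47,13],[50,0]]
[[6,3],[14,0],[17,17],[21,0],[22,17],[30,3],[34,4],[47,13],[50,0]]
[[6,3],[14,0],[17,17],[21,0],[22,17],[30,16],[40,4],[47,13],[50,0]]
[[6,3],[14,0],[17,17],[21,0],[22,17],[30,16],[40,4],[47,13],[50,0]]
[[6,3],[14,0],[17,17],[21,0],[22,17],[30,16],[40,8],[47,13],[50,0]]
[[6,3],[14,0],[17,17],[21,0],[22,17],[30,16],[40,8],[47,13],[50,0]]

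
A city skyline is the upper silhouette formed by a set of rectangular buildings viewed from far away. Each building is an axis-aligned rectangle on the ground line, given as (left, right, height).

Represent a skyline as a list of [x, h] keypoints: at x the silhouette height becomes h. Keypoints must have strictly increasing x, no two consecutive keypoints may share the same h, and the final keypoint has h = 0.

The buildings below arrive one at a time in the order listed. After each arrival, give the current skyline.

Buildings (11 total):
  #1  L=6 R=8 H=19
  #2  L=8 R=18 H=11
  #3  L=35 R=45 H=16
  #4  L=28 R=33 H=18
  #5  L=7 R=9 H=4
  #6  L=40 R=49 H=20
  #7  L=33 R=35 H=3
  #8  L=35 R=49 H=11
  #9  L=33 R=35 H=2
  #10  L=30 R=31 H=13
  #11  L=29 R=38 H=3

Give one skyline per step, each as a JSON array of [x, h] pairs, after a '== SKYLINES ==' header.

== SKYLINES ==
[[6,19],[8,0]]
[[6,19],[8,11],[18,0]]
[[6,19],[8,11],[18,0],[35,16],[45,0]]
[[6,19],[8,11],[18,0],[28,18],[33,0],[35,16],[45,0]]
[[6,19],[8,11],[18,0],[28,18],[33,0],[35,16],[45,0]]
[[6,19],[8,11],[18,0],[28,18],[33,0],[35,16],[40,20],[49,0]]
[[6,19],[8,11],[18,0],[28,18],[33,3],[35,16],[40,20],[49,0]]
[[6,19],[8,11],[18,0],[28,18],[33,3],[35,16],[40,20],[49,0]]
[[6,19],[8,11],[18,0],[28,18],[33,3],[35,16],[40,20],[49,0]]
[[6,19],[8,11],[18,0],[28,18],[33,3],[35,16],[40,20],[49,0]]
[[6,19],[8,11],[18,0],[28,18],[33,3],[35,16],[40,20],[49,0]]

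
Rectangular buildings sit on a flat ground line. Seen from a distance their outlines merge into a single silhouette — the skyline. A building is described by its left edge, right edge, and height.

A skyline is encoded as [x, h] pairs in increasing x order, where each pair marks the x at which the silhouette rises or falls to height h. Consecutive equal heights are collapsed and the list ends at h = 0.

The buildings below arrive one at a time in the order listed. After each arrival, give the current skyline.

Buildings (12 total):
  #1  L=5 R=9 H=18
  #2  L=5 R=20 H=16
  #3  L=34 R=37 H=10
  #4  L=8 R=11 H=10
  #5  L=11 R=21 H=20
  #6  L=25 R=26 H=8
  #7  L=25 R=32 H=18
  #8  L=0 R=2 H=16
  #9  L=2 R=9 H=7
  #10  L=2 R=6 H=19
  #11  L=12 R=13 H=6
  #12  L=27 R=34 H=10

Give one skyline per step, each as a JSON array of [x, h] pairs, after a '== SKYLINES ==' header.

== SKYLINES ==
[[5,18],[9,0]]
[[5,18],[9,16],[20,0]]
[[5,18],[9,16],[20,0],[34,10],[37,0]]
[[5,18],[9,16],[20,0],[34,10],[37,0]]
[[5,18],[9,16],[11,20],[21,0],[34,10],[37,0]]
[[5,18],[9,16],[11,20],[21,0],[25,8],[26,0],[34,10],[37,0]]
[[5,18],[9,16],[11,20],[21,0],[25,18],[32,0],[34,10],[37,0]]
[[0,16],[2,0],[5,18],[9,16],[11,20],[21,0],[25,18],[32,0],[34,10],[37,0]]
[[0,16],[2,7],[5,18],[9,16],[11,20],[21,0],[25,18],[32,0],[34,10],[37,0]]
[[0,16],[2,19],[6,18],[9,16],[11,20],[21,0],[25,18],[32,0],[34,10],[37,0]]
[[0,16],[2,19],[6,18],[9,16],[11,20],[21,0],[25,18],[32,0],[34,10],[37,0]]
[[0,16],[2,19],[6,18],[9,16],[11,20],[21,0],[25,18],[32,10],[37,0]]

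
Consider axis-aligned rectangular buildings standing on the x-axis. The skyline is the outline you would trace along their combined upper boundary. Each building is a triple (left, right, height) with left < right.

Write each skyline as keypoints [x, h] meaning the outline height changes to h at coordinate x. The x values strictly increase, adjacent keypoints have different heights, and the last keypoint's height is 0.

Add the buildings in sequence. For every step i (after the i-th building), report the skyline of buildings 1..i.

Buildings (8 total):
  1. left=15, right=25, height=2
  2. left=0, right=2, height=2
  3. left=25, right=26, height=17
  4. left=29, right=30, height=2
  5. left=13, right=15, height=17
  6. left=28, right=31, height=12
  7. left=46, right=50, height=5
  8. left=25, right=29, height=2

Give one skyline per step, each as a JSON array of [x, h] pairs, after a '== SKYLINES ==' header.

== SKYLINES ==
[[15,2],[25,0]]
[[0,2],[2,0],[15,2],[25,0]]
[[0,2],[2,0],[15,2],[25,17],[26,0]]
[[0,2],[2,0],[15,2],[25,17],[26,0],[29,2],[30,0]]
[[0,2],[2,0],[13,17],[15,2],[25,17],[26,0],[29,2],[30,0]]
[[0,2],[2,0],[13,17],[15,2],[25,17],[26,0],[28,12],[31,0]]
[[0,2],[2,0],[13,17],[15,2],[25,17],[26,0],[28,12],[31,0],[46,5],[50,0]]
[[0,2],[2,0],[13,17],[15,2],[25,17],[26,2],[28,12],[31,0],[46,5],[50,0]]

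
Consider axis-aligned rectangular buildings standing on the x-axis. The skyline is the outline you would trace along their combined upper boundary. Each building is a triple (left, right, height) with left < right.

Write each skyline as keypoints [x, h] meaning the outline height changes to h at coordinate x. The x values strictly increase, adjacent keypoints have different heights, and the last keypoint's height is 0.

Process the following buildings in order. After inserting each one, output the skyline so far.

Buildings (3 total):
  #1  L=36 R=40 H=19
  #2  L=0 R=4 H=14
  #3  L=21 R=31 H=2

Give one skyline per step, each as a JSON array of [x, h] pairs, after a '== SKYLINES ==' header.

== SKYLINES ==
[[36,19],[40,0]]
[[0,14],[4,0],[36,19],[40,0]]
[[0,14],[4,0],[21,2],[31,0],[36,19],[40,0]]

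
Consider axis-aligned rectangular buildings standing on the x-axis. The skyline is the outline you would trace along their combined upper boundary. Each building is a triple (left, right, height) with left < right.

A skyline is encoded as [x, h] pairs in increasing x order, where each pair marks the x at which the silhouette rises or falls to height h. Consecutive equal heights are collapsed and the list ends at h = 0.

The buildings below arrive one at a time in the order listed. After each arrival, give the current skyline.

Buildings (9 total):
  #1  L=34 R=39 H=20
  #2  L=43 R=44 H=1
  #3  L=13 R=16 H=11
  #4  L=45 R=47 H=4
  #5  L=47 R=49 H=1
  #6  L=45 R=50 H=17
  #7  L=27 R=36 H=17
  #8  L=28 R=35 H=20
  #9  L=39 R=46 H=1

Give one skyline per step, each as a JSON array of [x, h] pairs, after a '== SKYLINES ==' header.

== SKYLINES ==
[[34,20],[39,0]]
[[34,20],[39,0],[43,1],[44,0]]
[[13,11],[16,0],[34,20],[39,0],[43,1],[44,0]]
[[13,11],[16,0],[34,20],[39,0],[43,1],[44,0],[45,4],[47,0]]
[[13,11],[16,0],[34,20],[39,0],[43,1],[44,0],[45,4],[47,1],[49,0]]
[[13,11],[16,0],[34,20],[39,0],[43,1],[44,0],[45,17],[50,0]]
[[13,11],[16,0],[27,17],[34,20],[39,0],[43,1],[44,0],[45,17],[50,0]]
[[13,11],[16,0],[27,17],[28,20],[39,0],[43,1],[44,0],[45,17],[50,0]]
[[13,11],[16,0],[27,17],[28,20],[39,1],[45,17],[50,0]]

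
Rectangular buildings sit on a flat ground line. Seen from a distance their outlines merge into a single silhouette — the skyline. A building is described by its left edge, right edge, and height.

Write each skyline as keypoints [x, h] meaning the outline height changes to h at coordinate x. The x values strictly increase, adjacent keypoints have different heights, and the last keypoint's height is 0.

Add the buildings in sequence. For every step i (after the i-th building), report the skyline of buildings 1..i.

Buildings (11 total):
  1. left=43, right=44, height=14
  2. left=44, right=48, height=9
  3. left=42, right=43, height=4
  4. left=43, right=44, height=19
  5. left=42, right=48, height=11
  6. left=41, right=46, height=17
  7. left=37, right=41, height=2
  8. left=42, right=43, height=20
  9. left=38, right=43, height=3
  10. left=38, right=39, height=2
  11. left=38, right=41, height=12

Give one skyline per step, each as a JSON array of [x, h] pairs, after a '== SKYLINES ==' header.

== SKYLINES ==
[[43,14],[44,0]]
[[43,14],[44,9],[48,0]]
[[42,4],[43,14],[44,9],[48,0]]
[[42,4],[43,19],[44,9],[48,0]]
[[42,11],[43,19],[44,11],[48,0]]
[[41,17],[43,19],[44,17],[46,11],[48,0]]
[[37,2],[41,17],[43,19],[44,17],[46,11],[48,0]]
[[37,2],[41,17],[42,20],[43,19],[44,17],[46,11],[48,0]]
[[37,2],[38,3],[41,17],[42,20],[43,19],[44,17],[46,11],[48,0]]
[[37,2],[38,3],[41,17],[42,20],[43,19],[44,17],[46,11],[48,0]]
[[37,2],[38,12],[41,17],[42,20],[43,19],[44,17],[46,11],[48,0]]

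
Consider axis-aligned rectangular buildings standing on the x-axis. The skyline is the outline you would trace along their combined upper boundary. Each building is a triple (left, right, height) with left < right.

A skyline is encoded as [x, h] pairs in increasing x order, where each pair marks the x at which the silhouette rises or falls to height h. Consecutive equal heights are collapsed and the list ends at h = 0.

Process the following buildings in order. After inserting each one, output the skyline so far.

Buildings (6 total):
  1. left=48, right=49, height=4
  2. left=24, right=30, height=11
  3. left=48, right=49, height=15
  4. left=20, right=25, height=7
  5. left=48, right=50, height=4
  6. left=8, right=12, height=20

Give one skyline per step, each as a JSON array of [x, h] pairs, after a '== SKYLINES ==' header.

== SKYLINES ==
[[48,4],[49,0]]
[[24,11],[30,0],[48,4],[49,0]]
[[24,11],[30,0],[48,15],[49,0]]
[[20,7],[24,11],[30,0],[48,15],[49,0]]
[[20,7],[24,11],[30,0],[48,15],[49,4],[50,0]]
[[8,20],[12,0],[20,7],[24,11],[30,0],[48,15],[49,4],[50,0]]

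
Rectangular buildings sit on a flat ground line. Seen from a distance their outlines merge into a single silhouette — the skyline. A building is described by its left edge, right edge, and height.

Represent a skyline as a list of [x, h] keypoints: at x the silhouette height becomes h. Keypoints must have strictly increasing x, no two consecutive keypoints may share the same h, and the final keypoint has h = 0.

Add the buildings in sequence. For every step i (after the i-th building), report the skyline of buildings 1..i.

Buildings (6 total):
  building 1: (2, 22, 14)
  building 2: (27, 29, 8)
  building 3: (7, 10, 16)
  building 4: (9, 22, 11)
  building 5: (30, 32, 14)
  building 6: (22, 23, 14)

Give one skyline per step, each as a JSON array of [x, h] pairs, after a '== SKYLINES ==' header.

== SKYLINES ==
[[2,14],[22,0]]
[[2,14],[22,0],[27,8],[29,0]]
[[2,14],[7,16],[10,14],[22,0],[27,8],[29,0]]
[[2,14],[7,16],[10,14],[22,0],[27,8],[29,0]]
[[2,14],[7,16],[10,14],[22,0],[27,8],[29,0],[30,14],[32,0]]
[[2,14],[7,16],[10,14],[23,0],[27,8],[29,0],[30,14],[32,0]]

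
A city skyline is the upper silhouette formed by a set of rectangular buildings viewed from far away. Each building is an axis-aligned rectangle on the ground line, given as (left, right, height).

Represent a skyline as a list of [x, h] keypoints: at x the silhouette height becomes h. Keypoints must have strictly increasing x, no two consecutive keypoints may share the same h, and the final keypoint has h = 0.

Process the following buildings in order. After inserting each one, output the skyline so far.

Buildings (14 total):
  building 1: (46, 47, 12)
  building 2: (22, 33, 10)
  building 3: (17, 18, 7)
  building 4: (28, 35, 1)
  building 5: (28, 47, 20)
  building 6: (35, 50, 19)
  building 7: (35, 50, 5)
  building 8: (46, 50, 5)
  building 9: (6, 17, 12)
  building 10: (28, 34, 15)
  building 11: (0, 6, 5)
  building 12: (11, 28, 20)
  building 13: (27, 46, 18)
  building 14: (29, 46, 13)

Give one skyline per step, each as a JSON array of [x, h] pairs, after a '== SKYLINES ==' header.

== SKYLINES ==
[[46,12],[47,0]]
[[22,10],[33,0],[46,12],[47,0]]
[[17,7],[18,0],[22,10],[33,0],[46,12],[47,0]]
[[17,7],[18,0],[22,10],[33,1],[35,0],[46,12],[47,0]]
[[17,7],[18,0],[22,10],[28,20],[47,0]]
[[17,7],[18,0],[22,10],[28,20],[47,19],[50,0]]
[[17,7],[18,0],[22,10],[28,20],[47,19],[50,0]]
[[17,7],[18,0],[22,10],[28,20],[47,19],[50,0]]
[[6,12],[17,7],[18,0],[22,10],[28,20],[47,19],[50,0]]
[[6,12],[17,7],[18,0],[22,10],[28,20],[47,19],[50,0]]
[[0,5],[6,12],[17,7],[18,0],[22,10],[28,20],[47,19],[50,0]]
[[0,5],[6,12],[11,20],[47,19],[50,0]]
[[0,5],[6,12],[11,20],[47,19],[50,0]]
[[0,5],[6,12],[11,20],[47,19],[50,0]]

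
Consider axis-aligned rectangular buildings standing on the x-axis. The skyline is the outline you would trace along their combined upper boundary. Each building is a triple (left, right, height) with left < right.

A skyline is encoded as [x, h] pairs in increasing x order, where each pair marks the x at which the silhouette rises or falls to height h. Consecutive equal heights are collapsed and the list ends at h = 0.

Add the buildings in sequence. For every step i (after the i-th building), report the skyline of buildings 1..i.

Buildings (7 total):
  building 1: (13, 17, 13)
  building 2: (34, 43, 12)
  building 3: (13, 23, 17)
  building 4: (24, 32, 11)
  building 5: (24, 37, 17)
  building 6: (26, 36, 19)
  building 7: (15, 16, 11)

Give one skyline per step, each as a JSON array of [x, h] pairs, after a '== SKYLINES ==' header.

== SKYLINES ==
[[13,13],[17,0]]
[[13,13],[17,0],[34,12],[43,0]]
[[13,17],[23,0],[34,12],[43,0]]
[[13,17],[23,0],[24,11],[32,0],[34,12],[43,0]]
[[13,17],[23,0],[24,17],[37,12],[43,0]]
[[13,17],[23,0],[24,17],[26,19],[36,17],[37,12],[43,0]]
[[13,17],[23,0],[24,17],[26,19],[36,17],[37,12],[43,0]]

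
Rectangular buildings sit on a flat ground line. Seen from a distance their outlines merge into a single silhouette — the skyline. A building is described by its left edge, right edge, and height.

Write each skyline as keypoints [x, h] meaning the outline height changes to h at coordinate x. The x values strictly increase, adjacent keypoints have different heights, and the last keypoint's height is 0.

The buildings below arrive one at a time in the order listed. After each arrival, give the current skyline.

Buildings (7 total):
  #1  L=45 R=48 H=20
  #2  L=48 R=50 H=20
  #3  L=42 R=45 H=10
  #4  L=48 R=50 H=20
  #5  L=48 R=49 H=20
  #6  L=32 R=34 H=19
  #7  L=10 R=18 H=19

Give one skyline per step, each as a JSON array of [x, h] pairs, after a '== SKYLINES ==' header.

== SKYLINES ==
[[45,20],[48,0]]
[[45,20],[50,0]]
[[42,10],[45,20],[50,0]]
[[42,10],[45,20],[50,0]]
[[42,10],[45,20],[50,0]]
[[32,19],[34,0],[42,10],[45,20],[50,0]]
[[10,19],[18,0],[32,19],[34,0],[42,10],[45,20],[50,0]]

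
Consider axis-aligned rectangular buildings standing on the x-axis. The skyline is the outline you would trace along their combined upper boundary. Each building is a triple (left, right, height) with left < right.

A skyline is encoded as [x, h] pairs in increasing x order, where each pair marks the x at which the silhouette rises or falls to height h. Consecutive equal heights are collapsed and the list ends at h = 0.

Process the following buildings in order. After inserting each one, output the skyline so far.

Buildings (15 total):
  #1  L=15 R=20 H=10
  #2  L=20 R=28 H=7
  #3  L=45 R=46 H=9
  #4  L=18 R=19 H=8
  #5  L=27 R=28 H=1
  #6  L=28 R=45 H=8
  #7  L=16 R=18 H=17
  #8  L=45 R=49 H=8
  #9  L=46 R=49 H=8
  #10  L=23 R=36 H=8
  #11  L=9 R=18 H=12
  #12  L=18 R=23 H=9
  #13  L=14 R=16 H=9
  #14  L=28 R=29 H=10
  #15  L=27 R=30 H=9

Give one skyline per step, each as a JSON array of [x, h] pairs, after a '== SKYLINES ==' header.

== SKYLINES ==
[[15,10],[20,0]]
[[15,10],[20,7],[28,0]]
[[15,10],[20,7],[28,0],[45,9],[46,0]]
[[15,10],[20,7],[28,0],[45,9],[46,0]]
[[15,10],[20,7],[28,0],[45,9],[46,0]]
[[15,10],[20,7],[28,8],[45,9],[46,0]]
[[15,10],[16,17],[18,10],[20,7],[28,8],[45,9],[46,0]]
[[15,10],[16,17],[18,10],[20,7],[28,8],[45,9],[46,8],[49,0]]
[[15,10],[16,17],[18,10],[20,7],[28,8],[45,9],[46,8],[49,0]]
[[15,10],[16,17],[18,10],[20,7],[23,8],[45,9],[46,8],[49,0]]
[[9,12],[16,17],[18,10],[20,7],[23,8],[45,9],[46,8],[49,0]]
[[9,12],[16,17],[18,10],[20,9],[23,8],[45,9],[46,8],[49,0]]
[[9,12],[16,17],[18,10],[20,9],[23,8],[45,9],[46,8],[49,0]]
[[9,12],[16,17],[18,10],[20,9],[23,8],[28,10],[29,8],[45,9],[46,8],[49,0]]
[[9,12],[16,17],[18,10],[20,9],[23,8],[27,9],[28,10],[29,9],[30,8],[45,9],[46,8],[49,0]]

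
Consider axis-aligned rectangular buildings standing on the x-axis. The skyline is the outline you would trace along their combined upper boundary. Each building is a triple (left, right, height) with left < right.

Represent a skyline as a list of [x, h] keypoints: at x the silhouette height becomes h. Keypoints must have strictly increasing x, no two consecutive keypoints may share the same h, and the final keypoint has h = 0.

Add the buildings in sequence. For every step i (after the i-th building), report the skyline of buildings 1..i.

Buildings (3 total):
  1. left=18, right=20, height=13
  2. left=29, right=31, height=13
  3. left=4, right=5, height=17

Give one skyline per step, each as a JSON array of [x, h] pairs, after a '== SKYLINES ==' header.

== SKYLINES ==
[[18,13],[20,0]]
[[18,13],[20,0],[29,13],[31,0]]
[[4,17],[5,0],[18,13],[20,0],[29,13],[31,0]]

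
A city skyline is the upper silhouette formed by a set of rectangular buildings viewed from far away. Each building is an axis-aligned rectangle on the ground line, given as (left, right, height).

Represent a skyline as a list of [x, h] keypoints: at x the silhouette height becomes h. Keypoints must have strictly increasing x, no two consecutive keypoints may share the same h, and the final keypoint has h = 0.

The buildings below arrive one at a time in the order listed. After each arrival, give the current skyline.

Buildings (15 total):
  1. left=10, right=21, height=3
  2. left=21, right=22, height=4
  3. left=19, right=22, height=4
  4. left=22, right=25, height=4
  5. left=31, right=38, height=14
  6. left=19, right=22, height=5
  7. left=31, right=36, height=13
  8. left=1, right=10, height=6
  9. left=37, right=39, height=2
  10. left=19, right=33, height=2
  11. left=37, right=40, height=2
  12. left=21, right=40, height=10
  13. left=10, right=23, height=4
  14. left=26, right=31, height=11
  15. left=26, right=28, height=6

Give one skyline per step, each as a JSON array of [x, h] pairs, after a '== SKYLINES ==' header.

== SKYLINES ==
[[10,3],[21,0]]
[[10,3],[21,4],[22,0]]
[[10,3],[19,4],[22,0]]
[[10,3],[19,4],[25,0]]
[[10,3],[19,4],[25,0],[31,14],[38,0]]
[[10,3],[19,5],[22,4],[25,0],[31,14],[38,0]]
[[10,3],[19,5],[22,4],[25,0],[31,14],[38,0]]
[[1,6],[10,3],[19,5],[22,4],[25,0],[31,14],[38,0]]
[[1,6],[10,3],[19,5],[22,4],[25,0],[31,14],[38,2],[39,0]]
[[1,6],[10,3],[19,5],[22,4],[25,2],[31,14],[38,2],[39,0]]
[[1,6],[10,3],[19,5],[22,4],[25,2],[31,14],[38,2],[40,0]]
[[1,6],[10,3],[19,5],[21,10],[31,14],[38,10],[40,0]]
[[1,6],[10,4],[19,5],[21,10],[31,14],[38,10],[40,0]]
[[1,6],[10,4],[19,5],[21,10],[26,11],[31,14],[38,10],[40,0]]
[[1,6],[10,4],[19,5],[21,10],[26,11],[31,14],[38,10],[40,0]]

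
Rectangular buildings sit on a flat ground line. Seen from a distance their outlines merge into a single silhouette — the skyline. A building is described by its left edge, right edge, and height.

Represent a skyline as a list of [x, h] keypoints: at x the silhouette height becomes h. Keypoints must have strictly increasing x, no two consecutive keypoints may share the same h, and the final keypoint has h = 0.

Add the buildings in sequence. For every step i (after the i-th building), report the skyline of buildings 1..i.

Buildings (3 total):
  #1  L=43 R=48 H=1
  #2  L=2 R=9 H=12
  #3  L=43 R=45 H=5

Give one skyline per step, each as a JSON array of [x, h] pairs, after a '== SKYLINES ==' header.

== SKYLINES ==
[[43,1],[48,0]]
[[2,12],[9,0],[43,1],[48,0]]
[[2,12],[9,0],[43,5],[45,1],[48,0]]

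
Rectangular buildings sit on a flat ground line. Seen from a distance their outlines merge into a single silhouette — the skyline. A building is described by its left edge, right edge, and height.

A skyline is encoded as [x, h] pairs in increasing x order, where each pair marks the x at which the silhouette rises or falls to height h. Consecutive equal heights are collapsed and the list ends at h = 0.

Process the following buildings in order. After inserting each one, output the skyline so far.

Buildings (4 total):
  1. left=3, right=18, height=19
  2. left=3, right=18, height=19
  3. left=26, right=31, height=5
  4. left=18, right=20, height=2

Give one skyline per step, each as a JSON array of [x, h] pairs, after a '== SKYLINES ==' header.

== SKYLINES ==
[[3,19],[18,0]]
[[3,19],[18,0]]
[[3,19],[18,0],[26,5],[31,0]]
[[3,19],[18,2],[20,0],[26,5],[31,0]]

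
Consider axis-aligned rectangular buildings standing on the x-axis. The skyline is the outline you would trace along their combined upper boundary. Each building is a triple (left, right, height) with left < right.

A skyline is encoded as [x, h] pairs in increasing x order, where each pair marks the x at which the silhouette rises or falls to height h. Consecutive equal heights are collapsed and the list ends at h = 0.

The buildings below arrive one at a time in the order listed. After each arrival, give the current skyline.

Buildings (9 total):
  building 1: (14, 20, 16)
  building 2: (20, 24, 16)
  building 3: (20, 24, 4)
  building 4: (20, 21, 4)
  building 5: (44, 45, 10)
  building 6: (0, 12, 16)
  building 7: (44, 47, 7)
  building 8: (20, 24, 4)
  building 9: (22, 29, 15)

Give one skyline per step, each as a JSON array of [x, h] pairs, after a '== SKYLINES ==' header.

== SKYLINES ==
[[14,16],[20,0]]
[[14,16],[24,0]]
[[14,16],[24,0]]
[[14,16],[24,0]]
[[14,16],[24,0],[44,10],[45,0]]
[[0,16],[12,0],[14,16],[24,0],[44,10],[45,0]]
[[0,16],[12,0],[14,16],[24,0],[44,10],[45,7],[47,0]]
[[0,16],[12,0],[14,16],[24,0],[44,10],[45,7],[47,0]]
[[0,16],[12,0],[14,16],[24,15],[29,0],[44,10],[45,7],[47,0]]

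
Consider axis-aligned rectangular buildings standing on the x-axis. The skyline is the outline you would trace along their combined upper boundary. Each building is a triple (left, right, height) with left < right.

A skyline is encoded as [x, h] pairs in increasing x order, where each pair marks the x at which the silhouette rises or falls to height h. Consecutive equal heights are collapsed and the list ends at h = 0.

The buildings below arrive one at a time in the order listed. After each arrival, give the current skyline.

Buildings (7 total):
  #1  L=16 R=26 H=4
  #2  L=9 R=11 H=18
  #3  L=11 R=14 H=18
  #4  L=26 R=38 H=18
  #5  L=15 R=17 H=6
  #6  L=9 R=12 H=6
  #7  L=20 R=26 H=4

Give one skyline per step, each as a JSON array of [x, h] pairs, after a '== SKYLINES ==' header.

== SKYLINES ==
[[16,4],[26,0]]
[[9,18],[11,0],[16,4],[26,0]]
[[9,18],[14,0],[16,4],[26,0]]
[[9,18],[14,0],[16,4],[26,18],[38,0]]
[[9,18],[14,0],[15,6],[17,4],[26,18],[38,0]]
[[9,18],[14,0],[15,6],[17,4],[26,18],[38,0]]
[[9,18],[14,0],[15,6],[17,4],[26,18],[38,0]]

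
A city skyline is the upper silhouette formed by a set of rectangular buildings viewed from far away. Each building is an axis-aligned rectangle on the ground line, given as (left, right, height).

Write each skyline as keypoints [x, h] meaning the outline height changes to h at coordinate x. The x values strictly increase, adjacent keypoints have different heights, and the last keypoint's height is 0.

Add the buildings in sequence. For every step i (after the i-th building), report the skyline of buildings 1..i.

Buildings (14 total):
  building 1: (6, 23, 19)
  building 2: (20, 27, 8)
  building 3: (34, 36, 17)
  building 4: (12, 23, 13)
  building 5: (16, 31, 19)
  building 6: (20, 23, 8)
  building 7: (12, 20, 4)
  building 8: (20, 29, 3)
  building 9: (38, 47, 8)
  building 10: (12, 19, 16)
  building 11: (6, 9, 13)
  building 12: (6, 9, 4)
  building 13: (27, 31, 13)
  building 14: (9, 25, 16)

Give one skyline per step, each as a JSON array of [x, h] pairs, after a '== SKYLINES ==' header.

== SKYLINES ==
[[6,19],[23,0]]
[[6,19],[23,8],[27,0]]
[[6,19],[23,8],[27,0],[34,17],[36,0]]
[[6,19],[23,8],[27,0],[34,17],[36,0]]
[[6,19],[31,0],[34,17],[36,0]]
[[6,19],[31,0],[34,17],[36,0]]
[[6,19],[31,0],[34,17],[36,0]]
[[6,19],[31,0],[34,17],[36,0]]
[[6,19],[31,0],[34,17],[36,0],[38,8],[47,0]]
[[6,19],[31,0],[34,17],[36,0],[38,8],[47,0]]
[[6,19],[31,0],[34,17],[36,0],[38,8],[47,0]]
[[6,19],[31,0],[34,17],[36,0],[38,8],[47,0]]
[[6,19],[31,0],[34,17],[36,0],[38,8],[47,0]]
[[6,19],[31,0],[34,17],[36,0],[38,8],[47,0]]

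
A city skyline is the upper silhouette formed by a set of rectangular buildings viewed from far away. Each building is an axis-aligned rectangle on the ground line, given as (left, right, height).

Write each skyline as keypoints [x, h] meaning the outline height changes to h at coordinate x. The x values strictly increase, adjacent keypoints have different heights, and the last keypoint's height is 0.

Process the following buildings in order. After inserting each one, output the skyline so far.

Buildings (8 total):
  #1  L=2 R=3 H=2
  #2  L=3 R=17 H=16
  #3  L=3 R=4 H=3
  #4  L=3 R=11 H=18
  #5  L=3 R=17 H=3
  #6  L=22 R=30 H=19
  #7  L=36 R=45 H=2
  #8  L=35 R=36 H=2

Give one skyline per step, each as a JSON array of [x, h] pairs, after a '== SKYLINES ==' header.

== SKYLINES ==
[[2,2],[3,0]]
[[2,2],[3,16],[17,0]]
[[2,2],[3,16],[17,0]]
[[2,2],[3,18],[11,16],[17,0]]
[[2,2],[3,18],[11,16],[17,0]]
[[2,2],[3,18],[11,16],[17,0],[22,19],[30,0]]
[[2,2],[3,18],[11,16],[17,0],[22,19],[30,0],[36,2],[45,0]]
[[2,2],[3,18],[11,16],[17,0],[22,19],[30,0],[35,2],[45,0]]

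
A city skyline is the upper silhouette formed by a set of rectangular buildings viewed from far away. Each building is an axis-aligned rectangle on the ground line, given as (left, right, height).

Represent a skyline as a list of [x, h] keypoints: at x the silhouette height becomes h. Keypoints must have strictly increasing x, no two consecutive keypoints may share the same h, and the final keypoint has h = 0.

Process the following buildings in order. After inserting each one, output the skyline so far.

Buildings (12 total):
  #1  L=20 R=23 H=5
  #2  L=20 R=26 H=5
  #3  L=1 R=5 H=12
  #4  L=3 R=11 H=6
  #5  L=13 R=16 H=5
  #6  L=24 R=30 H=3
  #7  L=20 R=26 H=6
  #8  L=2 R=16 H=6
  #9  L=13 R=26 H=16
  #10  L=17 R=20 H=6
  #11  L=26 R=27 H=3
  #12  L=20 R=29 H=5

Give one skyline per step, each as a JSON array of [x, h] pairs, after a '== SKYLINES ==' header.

== SKYLINES ==
[[20,5],[23,0]]
[[20,5],[26,0]]
[[1,12],[5,0],[20,5],[26,0]]
[[1,12],[5,6],[11,0],[20,5],[26,0]]
[[1,12],[5,6],[11,0],[13,5],[16,0],[20,5],[26,0]]
[[1,12],[5,6],[11,0],[13,5],[16,0],[20,5],[26,3],[30,0]]
[[1,12],[5,6],[11,0],[13,5],[16,0],[20,6],[26,3],[30,0]]
[[1,12],[5,6],[16,0],[20,6],[26,3],[30,0]]
[[1,12],[5,6],[13,16],[26,3],[30,0]]
[[1,12],[5,6],[13,16],[26,3],[30,0]]
[[1,12],[5,6],[13,16],[26,3],[30,0]]
[[1,12],[5,6],[13,16],[26,5],[29,3],[30,0]]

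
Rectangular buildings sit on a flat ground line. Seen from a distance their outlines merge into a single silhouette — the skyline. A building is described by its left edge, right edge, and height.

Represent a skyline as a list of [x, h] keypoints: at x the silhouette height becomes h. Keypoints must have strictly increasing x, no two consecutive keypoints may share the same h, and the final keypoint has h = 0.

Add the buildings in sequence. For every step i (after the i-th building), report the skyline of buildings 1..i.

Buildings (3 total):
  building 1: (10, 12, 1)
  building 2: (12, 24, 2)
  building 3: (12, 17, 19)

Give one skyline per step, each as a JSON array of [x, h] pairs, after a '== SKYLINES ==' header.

== SKYLINES ==
[[10,1],[12,0]]
[[10,1],[12,2],[24,0]]
[[10,1],[12,19],[17,2],[24,0]]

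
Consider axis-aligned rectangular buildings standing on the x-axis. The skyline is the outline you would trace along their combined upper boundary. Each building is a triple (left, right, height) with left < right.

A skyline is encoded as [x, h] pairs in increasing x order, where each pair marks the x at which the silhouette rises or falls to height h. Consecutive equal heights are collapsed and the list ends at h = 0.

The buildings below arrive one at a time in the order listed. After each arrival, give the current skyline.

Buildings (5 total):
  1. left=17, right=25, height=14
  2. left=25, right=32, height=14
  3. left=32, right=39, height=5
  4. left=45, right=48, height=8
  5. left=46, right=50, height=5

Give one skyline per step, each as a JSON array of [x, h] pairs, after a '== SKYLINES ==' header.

== SKYLINES ==
[[17,14],[25,0]]
[[17,14],[32,0]]
[[17,14],[32,5],[39,0]]
[[17,14],[32,5],[39,0],[45,8],[48,0]]
[[17,14],[32,5],[39,0],[45,8],[48,5],[50,0]]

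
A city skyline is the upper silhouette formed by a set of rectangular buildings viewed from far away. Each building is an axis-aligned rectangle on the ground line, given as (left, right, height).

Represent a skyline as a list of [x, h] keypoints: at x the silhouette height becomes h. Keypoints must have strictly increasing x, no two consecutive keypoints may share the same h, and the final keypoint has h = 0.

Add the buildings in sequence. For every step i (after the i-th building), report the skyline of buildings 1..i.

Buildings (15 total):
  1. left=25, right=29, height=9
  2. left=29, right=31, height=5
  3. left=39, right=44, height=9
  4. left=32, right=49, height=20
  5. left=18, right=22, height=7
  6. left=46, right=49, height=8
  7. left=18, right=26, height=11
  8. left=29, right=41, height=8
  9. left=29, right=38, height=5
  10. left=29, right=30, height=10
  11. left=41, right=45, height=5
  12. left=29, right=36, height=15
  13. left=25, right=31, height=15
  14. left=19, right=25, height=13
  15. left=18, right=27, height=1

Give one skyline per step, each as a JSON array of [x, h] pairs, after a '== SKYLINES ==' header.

== SKYLINES ==
[[25,9],[29,0]]
[[25,9],[29,5],[31,0]]
[[25,9],[29,5],[31,0],[39,9],[44,0]]
[[25,9],[29,5],[31,0],[32,20],[49,0]]
[[18,7],[22,0],[25,9],[29,5],[31,0],[32,20],[49,0]]
[[18,7],[22,0],[25,9],[29,5],[31,0],[32,20],[49,0]]
[[18,11],[26,9],[29,5],[31,0],[32,20],[49,0]]
[[18,11],[26,9],[29,8],[32,20],[49,0]]
[[18,11],[26,9],[29,8],[32,20],[49,0]]
[[18,11],[26,9],[29,10],[30,8],[32,20],[49,0]]
[[18,11],[26,9],[29,10],[30,8],[32,20],[49,0]]
[[18,11],[26,9],[29,15],[32,20],[49,0]]
[[18,11],[25,15],[32,20],[49,0]]
[[18,11],[19,13],[25,15],[32,20],[49,0]]
[[18,11],[19,13],[25,15],[32,20],[49,0]]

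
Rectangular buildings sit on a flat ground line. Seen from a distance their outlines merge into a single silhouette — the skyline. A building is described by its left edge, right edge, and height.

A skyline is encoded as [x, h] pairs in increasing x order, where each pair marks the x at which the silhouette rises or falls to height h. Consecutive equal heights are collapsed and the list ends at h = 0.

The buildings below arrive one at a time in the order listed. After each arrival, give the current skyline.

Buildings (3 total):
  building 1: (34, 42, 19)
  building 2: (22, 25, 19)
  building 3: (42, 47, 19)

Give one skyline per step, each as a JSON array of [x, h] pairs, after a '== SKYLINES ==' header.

== SKYLINES ==
[[34,19],[42,0]]
[[22,19],[25,0],[34,19],[42,0]]
[[22,19],[25,0],[34,19],[47,0]]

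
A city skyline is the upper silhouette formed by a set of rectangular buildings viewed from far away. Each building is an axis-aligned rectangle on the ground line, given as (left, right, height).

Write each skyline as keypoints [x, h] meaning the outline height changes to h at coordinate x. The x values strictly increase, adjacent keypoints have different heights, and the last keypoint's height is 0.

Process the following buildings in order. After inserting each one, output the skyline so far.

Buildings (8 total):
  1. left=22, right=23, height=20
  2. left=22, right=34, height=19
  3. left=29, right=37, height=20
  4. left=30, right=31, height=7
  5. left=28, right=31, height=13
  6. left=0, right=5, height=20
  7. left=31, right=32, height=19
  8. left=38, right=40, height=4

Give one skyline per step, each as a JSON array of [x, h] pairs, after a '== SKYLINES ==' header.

== SKYLINES ==
[[22,20],[23,0]]
[[22,20],[23,19],[34,0]]
[[22,20],[23,19],[29,20],[37,0]]
[[22,20],[23,19],[29,20],[37,0]]
[[22,20],[23,19],[29,20],[37,0]]
[[0,20],[5,0],[22,20],[23,19],[29,20],[37,0]]
[[0,20],[5,0],[22,20],[23,19],[29,20],[37,0]]
[[0,20],[5,0],[22,20],[23,19],[29,20],[37,0],[38,4],[40,0]]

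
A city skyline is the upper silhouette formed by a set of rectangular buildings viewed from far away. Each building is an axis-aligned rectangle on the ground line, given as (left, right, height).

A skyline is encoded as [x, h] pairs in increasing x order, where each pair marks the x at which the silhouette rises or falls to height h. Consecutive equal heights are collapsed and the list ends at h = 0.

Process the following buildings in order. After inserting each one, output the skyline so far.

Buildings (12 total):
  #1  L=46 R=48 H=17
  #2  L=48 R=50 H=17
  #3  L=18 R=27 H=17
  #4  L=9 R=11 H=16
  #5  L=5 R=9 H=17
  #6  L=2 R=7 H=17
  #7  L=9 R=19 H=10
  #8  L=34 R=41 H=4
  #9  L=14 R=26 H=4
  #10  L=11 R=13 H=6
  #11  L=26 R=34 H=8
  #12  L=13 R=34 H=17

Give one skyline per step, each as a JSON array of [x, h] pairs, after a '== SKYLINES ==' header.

== SKYLINES ==
[[46,17],[48,0]]
[[46,17],[50,0]]
[[18,17],[27,0],[46,17],[50,0]]
[[9,16],[11,0],[18,17],[27,0],[46,17],[50,0]]
[[5,17],[9,16],[11,0],[18,17],[27,0],[46,17],[50,0]]
[[2,17],[9,16],[11,0],[18,17],[27,0],[46,17],[50,0]]
[[2,17],[9,16],[11,10],[18,17],[27,0],[46,17],[50,0]]
[[2,17],[9,16],[11,10],[18,17],[27,0],[34,4],[41,0],[46,17],[50,0]]
[[2,17],[9,16],[11,10],[18,17],[27,0],[34,4],[41,0],[46,17],[50,0]]
[[2,17],[9,16],[11,10],[18,17],[27,0],[34,4],[41,0],[46,17],[50,0]]
[[2,17],[9,16],[11,10],[18,17],[27,8],[34,4],[41,0],[46,17],[50,0]]
[[2,17],[9,16],[11,10],[13,17],[34,4],[41,0],[46,17],[50,0]]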